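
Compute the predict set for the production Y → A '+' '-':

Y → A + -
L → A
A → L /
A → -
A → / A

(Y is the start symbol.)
{ '-', '/' }

PREDICT(Y → A '+' '-') = (FIRST(RHS) \ {ε}) ∪ (FOLLOW(Y) if ε ∈ FIRST(RHS), i.e. RHS ⇒* ε)
FIRST(A) = { '-', '/' }
FIRST(A '+' '-') = { '-', '/' }
ε ∉ FIRST(A '+' '-'), so FOLLOW(Y) is not added.
PREDICT(Y → A '+' '-') = { '-', '/' }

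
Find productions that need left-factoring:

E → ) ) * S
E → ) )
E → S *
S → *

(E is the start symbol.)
Yes, E has productions with common prefix ') )'

Left-factoring is needed when two productions for the same non-terminal
share a common prefix on the right-hand side.

Productions for E:
  E → ) ) * S
  E → ) )
  E → S *

Found common prefix ') )' in productions for E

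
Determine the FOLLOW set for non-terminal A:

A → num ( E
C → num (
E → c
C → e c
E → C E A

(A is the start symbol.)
A is the start symbol, so $ ∈ FOLLOW(A).
In E → C E A: A is at the end, add FOLLOW(E)

The FOLLOW sets referred to above (computed the same way, to a fixed point):
  FOLLOW(E) = { $, 'num' }

Taking the union: FOLLOW(A) = { $, 'num' }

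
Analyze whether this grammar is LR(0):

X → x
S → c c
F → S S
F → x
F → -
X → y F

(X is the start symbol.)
A grammar is LR(0) if no state in the canonical LR(0) collection has:
  - both a shift item (dot before a terminal) and a complete item (shift-reduce conflict), or
  - two or more complete items (reduce-reduce conflict; the accept item [X' → X .] counts as a complete item here).

Augment with X' → X and build the canonical LR(0) collection (I0 = CLOSURE({[X' → . X]}), then GOTO on every symbol after a dot until no new states appear). It has 11 states:
  I0: { [X → . x], [X → . y F], [X' → . X] }  — shift
  I1: { [X' → X .] }  — accept
  I2: { [X → x .] }  — reduce
  I3: { [F → . -], [F → . S S], [F → . x], [S → . c c], [X → y . F] }  — shift
  I4: { [F → - .] }  — reduce
  I5: { [X → y F .] }  — reduce
  I6: { [F → S . S], [S → . c c] }  — shift
  I7: { [S → c . c] }  — shift
  I8: { [F → x .] }  — reduce
  I9: { [S → c c .] }  — reduce
  I10: { [F → S S .] }  — reduce

Every state is either a pure shift/goto state or contains exactly one complete item and nothing to shift — no conflicts. The grammar is LR(0).

Answer: Yes, the grammar is LR(0)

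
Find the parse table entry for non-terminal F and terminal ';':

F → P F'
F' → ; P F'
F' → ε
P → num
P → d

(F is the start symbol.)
To find M[F, ';'], we find productions for F where ';' is in the predict set (PREDICT(N → α) = (FIRST(α) \ {ε}) ∪ (FOLLOW(N) if α ⇒* ε)).

Relevant sets:
  FIRST(P) = { 'd', 'num' }

F → P F': PREDICT = { 'd', 'num' }

M[F, ';'] is empty (no production applies)

Answer: Empty (error entry)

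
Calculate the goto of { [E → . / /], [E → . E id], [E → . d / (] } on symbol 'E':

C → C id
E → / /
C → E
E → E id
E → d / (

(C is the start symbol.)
GOTO(I, 'E') = CLOSURE({ [A → αX.β] : [A → α.Xβ] ∈ I, X = 'E' })

Items with dot before 'E', with the dot advanced:
  [E → . E id] → [E → E . id]
Closure adds nothing (no advanced item has the dot before a non-terminal).

GOTO = { [E → E . id] }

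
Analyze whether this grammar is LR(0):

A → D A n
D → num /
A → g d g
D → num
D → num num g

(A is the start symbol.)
No. Shift-reduce conflict between [D → num .] and [D → num . /]

A grammar is LR(0) if no state in the canonical LR(0) collection has:
  - both a shift item (dot before a terminal) and a complete item (shift-reduce conflict), or
  - two or more complete items (reduce-reduce conflict; the accept item [A' → A .] counts as a complete item here).

Augment with A' → A and build the canonical LR(0) collection (I0 = CLOSURE({[A' → . A]}), then GOTO on every symbol after a dot until no new states appear). It has 12 states:
  I0: { [A → . D A n], [A → . g d g], [A' → . A], [D → . num /], [D → . num num g], [D → . num] }  — shift
  I1: { [A' → A .] }  — accept
  I2: { [A → . D A n], [A → . g d g], [A → D . A n], [D → . num /], [D → . num num g], [D → . num] }  — shift
  I3: { [A → g . d g] }  — shift
  I4: { [D → num . /], [D → num . num g], [D → num .] }  — shift, reduce
  I5: { [D → num / .] }  — reduce
  I6: { [D → num num . g] }  — shift
  I7: { [D → num num g .] }  — reduce
  I8: { [A → g d . g] }  — shift
  I9: { [A → g d g .] }  — reduce
  I10: { [A → D A . n] }  — shift
  I11: { [A → D A n .] }  — reduce

Conflict in state I4:
  Shift-reduce conflict between [D → num .] and [D → num . /]
So the grammar is NOT LR(0).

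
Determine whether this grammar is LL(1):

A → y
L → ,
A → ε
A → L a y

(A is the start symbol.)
A grammar is LL(1) if for each non-terminal N with multiple productions, the predict sets of those productions are pairwise disjoint, where PREDICT(N → α) = (FIRST(α) \ {ε}) ∪ (FOLLOW(N) if α ⇒* ε).

Relevant sets:
  FIRST(L) = { ',' }
  FOLLOW(A) = { $ }

For A:
  PREDICT(A → y) = { 'y' }
  PREDICT(A → ε) = { $ }
  PREDICT(A → L a y) = { ',' }
L has a single production, so nothing to check there.

All predict sets are disjoint. The grammar IS LL(1).

Answer: Yes, the grammar is LL(1).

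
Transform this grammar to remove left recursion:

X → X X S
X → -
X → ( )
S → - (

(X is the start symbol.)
X → - X'
X → ( ) X'
X' → X S X'
X' → ε
S → - (

X is directly left-recursive. The standard transformation for
  A → A α₁ | ... | A α_m | β₁ | ... | β_n
is
  A  → β₁ A' | ... | β_n A'
  A' → α₁ A' | ... | α_m A' | ε

X → - becomes X → - X'
X → ( ) becomes X → ( ) X'
X → X X S becomes X' → X S X'
Add X' → ε

Productions for other non-terminals are unchanged:
  S → - (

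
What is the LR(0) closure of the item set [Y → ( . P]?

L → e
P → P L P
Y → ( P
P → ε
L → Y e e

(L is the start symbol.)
To compute CLOSURE, for each item [A → α.Bβ] where B is a non-terminal, add [B → .γ] for all productions B → γ; repeat for the newly added items until nothing changes.

Start with: [Y → ( . P]
  [Y → ( . P] has the dot before P: add [P → . P L P], [P → .]
No further items can be added.

CLOSURE = { [P → . P L P], [P → .], [Y → ( . P] }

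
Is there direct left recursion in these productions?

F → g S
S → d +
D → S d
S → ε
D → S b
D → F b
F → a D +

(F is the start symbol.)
No direct left recursion

F → g S: starts with g
S → d +: starts with d
D → S d: starts with S
S → ε: starts with ε
D → S b: starts with S
D → F b: starts with F
F → a D +: starts with a

No direct left recursion found.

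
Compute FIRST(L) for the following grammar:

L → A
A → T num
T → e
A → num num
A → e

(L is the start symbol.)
{ 'e', 'num' }

To compute FIRST(L), examine every production with L on the left-hand side, reading each right-hand side left to right until a non-nullable symbol is reached.

FIRST sets of the other non-terminals involved (by the same procedure, iterated to a fixed point):
  FIRST(A) = { 'e', 'num' }

From L → A:
  - A is a non-terminal: add FIRST(A) \ {ε} = { 'e', 'num' }
    A is not nullable, so stop

Collecting: FIRST(L) = { 'e', 'num' }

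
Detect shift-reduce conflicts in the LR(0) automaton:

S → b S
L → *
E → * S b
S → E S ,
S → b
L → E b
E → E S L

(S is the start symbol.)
Augment with S' → S and build the canonical LR(0) collection (I0 = CLOSURE({[S' → . S]}), then GOTO on every symbol after a dot until no new states appear). It has 15 states:
  I0: { [E → . * S b], [E → . E S L], [S → . E S ,], [S → . b S], [S → . b], [S' → . S] }  — shift
  I1: { [E → * . S b], [E → . * S b], [E → . E S L], [S → . E S ,], [S → . b S], [S → . b] }  — shift
  I2: { [E → . * S b], [E → . E S L], [E → E . S L], [S → . E S ,], [S → . b S], [S → . b], [S → E . S ,] }  — shift
  I3: { [S' → S .] }  — accept
  I4: { [E → . * S b], [E → . E S L], [S → . E S ,], [S → . b S], [S → . b], [S → b . S], [S → b .] }  — shift, reduce
  I5: { [S → b S .] }  — reduce
  I6: { [E → . * S b], [E → . E S L], [E → E S . L], [L → . *], [L → . E b], [S → E S . ,] }  — shift
  I7: { [E → * . S b], [E → . * S b], [E → . E S L], [L → * .], [S → . E S ,], [S → . b S], [S → . b] }  — shift, reduce
  I8: { [S → E S , .] }  — reduce
  I9: { [E → . * S b], [E → . E S L], [E → E . S L], [L → E . b], [S → . E S ,], [S → . b S], [S → . b] }  — shift
  I10: { [E → E S L .] }  — reduce
  I11: { [E → . * S b], [E → . E S L], [E → E S . L], [L → . *], [L → . E b] }  — shift
  I12: { [E → . * S b], [E → . E S L], [L → E b .], [S → . E S ,], [S → . b S], [S → . b], [S → b . S], [S → b .] }  — shift, 2 reduces
  I13: { [E → * S . b] }  — shift
  I14: { [E → * S b .] }  — reduce

I4 contains reduce item [S → b .] and shift items [E → . * S b], [S → . b], [S → . b S] — shift-reduce conflict.
I7 contains reduce item [L → * .] and shift items [E → . * S b], [S → . b], [S → . b S] — shift-reduce conflict.
I12 contains reduce items [L → E b .], [S → b .] and shift items [E → . * S b], [S → . b], [S → . b S] — shift-reduce conflict.

Answer: Yes — I4: [S → b .] vs [E → . * S b]; I7: [L → * .] vs [E → . * S b]; I12: [L → E b .] vs [E → . * S b]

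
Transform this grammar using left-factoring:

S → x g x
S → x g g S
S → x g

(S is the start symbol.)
Left-factoring transforms A → αβ₁ | αβ₂ into A → αA' and A' → β₁ | β₂
(α is the longest common prefix among the alternatives). Repeat until
no nonterminal has two alternatives with a common prefix.

Round 1: S has alternatives sharing prefix 'x g'. Introduce S': S → x g S'
  Add: S' → x
  Add: S' → g S
  Add: S' → ε

No remaining common prefixes — done.

Resulting grammar:
S → x g S'
S' → x
S' → g S
S' → ε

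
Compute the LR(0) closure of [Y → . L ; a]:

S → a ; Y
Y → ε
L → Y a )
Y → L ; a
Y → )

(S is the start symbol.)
To compute CLOSURE, for each item [A → α.Bβ] where B is a non-terminal, add [B → .γ] for all productions B → γ; repeat for the newly added items until nothing changes.

Start with: [Y → . L ; a]
  [Y → . L ; a] has the dot before L: add [L → . Y a )]
  [L → . Y a )] has the dot before Y: add [Y → .], [Y → . )]
No further items can be added.

CLOSURE = { [L → . Y a )], [Y → . )], [Y → . L ; a], [Y → .] }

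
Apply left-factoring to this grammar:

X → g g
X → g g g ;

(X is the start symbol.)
Left-factoring transforms A → αβ₁ | αβ₂ into A → αA' and A' → β₁ | β₂
(α is the longest common prefix among the alternatives). Repeat until
no nonterminal has two alternatives with a common prefix.

Round 1: X has alternatives sharing prefix 'g g'. Introduce X': X → g g X'
  Add: X' → ε
  Add: X' → g ;

No remaining common prefixes — done.

Resulting grammar:
X → g g X'
X' → ε
X' → g ;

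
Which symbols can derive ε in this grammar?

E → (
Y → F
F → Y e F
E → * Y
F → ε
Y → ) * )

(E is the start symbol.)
{ 'F', 'Y' }

ε-productions: F → ε
So F is immediately nullable.
Y → F: every symbol on the right is nullable, so Y is nullable too.
No further non-terminal can be added: every production for the remaining non-terminals contains a terminal or a non-nullable non-terminal.
Nullable = { 'F', 'Y' }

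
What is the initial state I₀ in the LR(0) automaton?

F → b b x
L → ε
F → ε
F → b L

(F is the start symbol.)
{ [F → . b L], [F → . b b x], [F → .], [F' → . F] }

First, augment the grammar with F' → F
I₀ = CLOSURE({ [F' → . F] }):
  [F' → . F] has the dot before F: add [F → . b b x], [F → .], [F → . b L]
No further items can be added.

I₀ = { [F → . b L], [F → . b b x], [F → .], [F' → . F] }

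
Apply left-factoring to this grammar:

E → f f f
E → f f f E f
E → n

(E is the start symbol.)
E → f f f E'
E' → ε
E' → E f
E → n

Left-factoring transforms A → αβ₁ | αβ₂ into A → αA' and A' → β₁ | β₂
(α is the longest common prefix among the alternatives). Repeat until
no nonterminal has two alternatives with a common prefix.

Round 1: E has alternatives sharing prefix 'f f f'. Introduce E': E → f f f E'
  Add: E' → ε
  Add: E' → E f

No remaining common prefixes — done.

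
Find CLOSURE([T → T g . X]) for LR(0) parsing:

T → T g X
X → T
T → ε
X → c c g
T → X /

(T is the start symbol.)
{ [T → . T g X], [T → . X /], [T → .], [T → T g . X], [X → . T], [X → . c c g] }

To compute CLOSURE, for each item [A → α.Bβ] where B is a non-terminal, add [B → .γ] for all productions B → γ; repeat for the newly added items until nothing changes.

Start with: [T → T g . X]
  [T → T g . X] has the dot before X: add [X → . T], [X → . c c g]
  [X → . T] has the dot before T: add [T → . T g X], [T → .], [T → . X /]
No further items can be added.

CLOSURE = { [T → . T g X], [T → . X /], [T → .], [T → T g . X], [X → . T], [X → . c c g] }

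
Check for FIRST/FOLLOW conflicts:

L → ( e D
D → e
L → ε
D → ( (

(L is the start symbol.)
No FIRST/FOLLOW conflicts.

Nullable non-terminals: L.

L: nullable alternative(s) L → ε; FOLLOW(L) = { $ }
  L → ( e D: FIRST \ {ε} = { '(' } — disjoint from FOLLOW(L)
  L → ε: FIRST \ {ε} = { } — this is the only nullable alternative, skip

D has no nullable alternative, so no FIRST/FOLLOW check is needed there.

No FIRST/FOLLOW conflicts found.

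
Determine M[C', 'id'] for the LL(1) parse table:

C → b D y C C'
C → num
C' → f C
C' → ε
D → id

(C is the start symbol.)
To find M[C', 'id'], we find productions for C' where 'id' is in the predict set (PREDICT(N → α) = (FIRST(α) \ {ε}) ∪ (FOLLOW(N) if α ⇒* ε)).

Relevant sets:
  FOLLOW(C') = { $, 'f' }

C' → f C: PREDICT = { 'f' }
C' → ε: PREDICT = { $, 'f' }

M[C', 'id'] is empty (no production applies)

Answer: Empty (error entry)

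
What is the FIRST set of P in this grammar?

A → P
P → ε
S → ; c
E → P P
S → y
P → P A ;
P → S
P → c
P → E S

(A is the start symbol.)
{ ';', 'c', 'y', ε }

To compute FIRST(P), examine every production with P on the left-hand side, reading each right-hand side left to right until a non-nullable symbol is reached.

FIRST sets of the other non-terminals involved (by the same procedure, iterated to a fixed point):
  FIRST(A) = { ';', 'c', 'y', ε }
  FIRST(S) = { ';', 'y' }
  FIRST(E) = { ';', 'c', 'y', ε }

From P → ε:
  - ε-production, so ε ∈ FIRST(P)
From P → P A ;:
  - P is the symbol being defined: contributes nothing new
    P is nullable, so continue to the next symbol
  - A is a non-terminal: add FIRST(A) \ {ε} = { ';', 'c', 'y' }
    A is nullable, so continue to the next symbol
  - ';' is a terminal: add ';' and stop
From P → S:
  - S is a non-terminal: add FIRST(S) \ {ε} = { ';', 'y' }
    S is not nullable, so stop
From P → c:
  - c is a terminal: add 'c' and stop
From P → E S:
  - E is a non-terminal: add FIRST(E) \ {ε} = { ';', 'c', 'y' }
    E is nullable, so continue to the next symbol
  - S is a non-terminal: add FIRST(S) \ {ε} = { ';', 'y' }
    S is not nullable, so stop

Collecting: FIRST(P) = { ';', 'c', 'y', ε }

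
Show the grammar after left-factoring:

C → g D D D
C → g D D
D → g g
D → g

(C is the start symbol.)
Left-factoring transforms A → αβ₁ | αβ₂ into A → αA' and A' → β₁ | β₂
(α is the longest common prefix among the alternatives). Repeat until
no nonterminal has two alternatives with a common prefix.

Round 1: C has alternatives sharing prefix 'g D D'. Introduce C': C → g D D C'
  Add: C' → D
  Add: C' → ε

Round 2: D has alternatives sharing prefix 'g'. Introduce D': D → g D'
  Add: D' → g
  Add: D' → ε

No remaining common prefixes — done.

Resulting grammar:
C → g D D C'
C' → D
C' → ε
D → g D'
D' → g
D' → ε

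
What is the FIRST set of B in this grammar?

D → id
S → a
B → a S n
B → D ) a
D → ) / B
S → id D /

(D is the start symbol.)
FIRST sets of the other non-terminals involved (by the same procedure, iterated to a fixed point):
  FIRST(D) = { ')', 'id' }

From B → a S n:
  - a is a terminal: add 'a' and stop
From B → D ) a:
  - D is a non-terminal: add FIRST(D) \ {ε} = { ')', 'id' }
    D is not nullable, so stop

Collecting: FIRST(B) = { ')', 'a', 'id' }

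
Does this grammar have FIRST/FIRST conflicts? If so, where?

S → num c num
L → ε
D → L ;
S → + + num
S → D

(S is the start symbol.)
No FIRST/FIRST conflicts.

A FIRST/FIRST conflict occurs when two productions N → α and N → β for the same non-terminal have FIRST(α) ∩ FIRST(β) ≠ ∅ (with ε ∈ FIRST of a nullable right-hand side, so two nullable alternatives also conflict).

FIRST sets of the non-terminals at (or reachable through a nullable prefix from) the front of some alternative:
  FIRST(D) = { ';' }

Productions for S:
  S → num c num: FIRST = { 'num' }
  S → + + num: FIRST = { '+' }
  S → D: FIRST = { ';' }
L, D have only one production, so no FIRST/FIRST conflict is possible there.

All alternatives of each non-terminal have pairwise disjoint FIRST sets.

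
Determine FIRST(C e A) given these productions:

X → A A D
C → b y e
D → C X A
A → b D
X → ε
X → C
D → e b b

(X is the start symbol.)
{ 'b' }

FIRST sets of the non-terminals involved (from the grammar, by fixed-point iteration):
  FIRST(C) = { 'b' }

To compute FIRST(C e A), process the symbols left to right:
Symbol C is a non-terminal. Add FIRST(C) \ {ε} = { 'b' }
C is not nullable (ε ∉ FIRST(C)), so stop here.
FIRST(C e A) = { 'b' }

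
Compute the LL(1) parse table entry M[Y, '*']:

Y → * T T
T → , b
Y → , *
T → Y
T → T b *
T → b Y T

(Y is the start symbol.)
Y → * T T

To find M[Y, '*'], we find productions for Y where '*' is in the predict set (PREDICT(N → α) = (FIRST(α) \ {ε}) ∪ (FOLLOW(N) if α ⇒* ε)).

Y → * T T: PREDICT = { '*' }
  '*' is in predict set, so this production goes in M[Y, '*']
Y → , *: PREDICT = { ',' }

M[Y, '*'] = Y → * T T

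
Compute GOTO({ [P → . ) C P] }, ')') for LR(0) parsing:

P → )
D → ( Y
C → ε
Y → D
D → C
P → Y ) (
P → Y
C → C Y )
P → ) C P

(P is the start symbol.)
{ [C → . C Y )], [C → .], [P → ) . C P] }

GOTO(I, ')') = CLOSURE({ [A → αX.β] : [A → α.Xβ] ∈ I, X = ')' })

Items with dot before ')', with the dot advanced:
  [P → . ) C P] → [P → ) . C P]
Closure of the advanced items:
  [P → ) . C P] has the dot before C: add [C → .], [C → . C Y )]

GOTO = { [C → . C Y )], [C → .], [P → ) . C P] }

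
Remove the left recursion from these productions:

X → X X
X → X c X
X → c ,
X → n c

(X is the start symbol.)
X is directly left-recursive. The standard transformation for
  A → A α₁ | ... | A α_m | β₁ | ... | β_n
is
  A  → β₁ A' | ... | β_n A'
  A' → α₁ A' | ... | α_m A' | ε

X → c , becomes X → c , X'
X → n c becomes X → n c X'
X → X X becomes X' → X X'
X → X c X becomes X' → c X X'
Add X' → ε

Resulting grammar:
X → c , X'
X → n c X'
X' → X X'
X' → c X X'
X' → ε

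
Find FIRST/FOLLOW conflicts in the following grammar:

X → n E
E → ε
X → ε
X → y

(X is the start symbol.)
A FIRST/FOLLOW conflict occurs when a non-terminal N has a nullable alternative N → β (β ⇒* ε) and another alternative N → α with FIRST(α) ∩ FOLLOW(N) ≠ ∅: on such a lookahead the parser cannot decide between expanding α and letting N vanish via β.

Nullable non-terminals: E, X.
E has a nullable alternative but only one production, so nothing to check.

X: nullable alternative(s) X → ε; FOLLOW(X) = { $ }
  X → n E: FIRST \ {ε} = { 'n' } — disjoint from FOLLOW(X)
  X → ε: FIRST \ {ε} = { } — this is the only nullable alternative, skip
  X → y: FIRST \ {ε} = { 'y' } — disjoint from FOLLOW(X)

No FIRST/FOLLOW conflicts found.

Answer: No FIRST/FOLLOW conflicts.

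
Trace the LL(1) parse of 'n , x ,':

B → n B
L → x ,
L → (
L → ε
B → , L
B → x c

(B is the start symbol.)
Stack is shown with the top on the left.

Stack  Input      Action
------------------------
B $    n , x , $  output B → n B
n B $  n , x , $  match 'n'
B $    , x , $    output B → , L
, L $  , x , $    match ','
L $    x , $      output L → x ,
x , $  x , $      match 'x'
, $    , $        match ','
$      $          accept

The string is accepted.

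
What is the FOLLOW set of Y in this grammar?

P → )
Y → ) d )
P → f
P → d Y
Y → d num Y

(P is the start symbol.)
To compute FOLLOW(Y), find every occurrence of Y on a right-hand side N → α Y β: add FIRST(β) \ {ε}, and if β is empty or nullable also add FOLLOW(N). Iterate to a fixed point.

In P → d Y: Y is at the end, add FOLLOW(P)
In Y → d num Y: Y is at the end; this adds FOLLOW(Y) to itself — nothing new

The FOLLOW sets referred to above (computed the same way, to a fixed point):
  FOLLOW(P) = { $ }

Taking the union: FOLLOW(Y) = { $ }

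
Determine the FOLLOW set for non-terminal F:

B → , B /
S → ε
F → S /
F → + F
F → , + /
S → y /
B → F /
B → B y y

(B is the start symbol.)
To compute FOLLOW(F), find every occurrence of F on a right-hand side N → α F β: add FIRST(β) \ {ε}, and if β is empty or nullable also add FOLLOW(N). Iterate to a fixed point.

In F → + F: F is at the end; this adds FOLLOW(F) to itself — nothing new
In B → F /: F is followed by '/', add FIRST('/') \ {ε} = { '/' }

Taking the union: FOLLOW(F) = { '/' }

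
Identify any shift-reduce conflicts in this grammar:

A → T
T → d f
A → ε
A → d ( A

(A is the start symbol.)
Yes — I0: [A → .] vs [A → . d ( A]; I4: [A → .] vs [A → . d ( A]

Augment with A' → A and build the canonical LR(0) collection (I0 = CLOSURE({[A' → . A]}), then GOTO on every symbol after a dot until no new states appear). It has 7 states:
  I0: { [A → . T], [A → . d ( A], [A → .], [A' → . A], [T → . d f] }  — shift, reduce
  I1: { [A' → A .] }  — accept
  I2: { [A → T .] }  — reduce
  I3: { [A → d . ( A], [T → d . f] }  — shift
  I4: { [A → . T], [A → . d ( A], [A → .], [A → d ( . A], [T → . d f] }  — shift, reduce
  I5: { [T → d f .] }  — reduce
  I6: { [A → d ( A .] }  — reduce

I0 contains reduce item [A → .] and shift items [A → . d ( A], [T → . d f] — shift-reduce conflict.
I4 contains reduce item [A → .] and shift items [A → . d ( A], [T → . d f] — shift-reduce conflict.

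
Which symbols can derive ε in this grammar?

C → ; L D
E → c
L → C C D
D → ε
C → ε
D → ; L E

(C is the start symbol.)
A non-terminal is nullable if it can derive ε (the empty string): either it has an ε-production, or it has a production whose right-hand side consists entirely of nullable non-terminals.

ε-productions: D → ε, C → ε
So D, C are immediately nullable.
L → C C D: every symbol on the right is nullable, so L is nullable too.
No further non-terminal can be added: every production for the remaining non-terminals contains a terminal or a non-nullable non-terminal.
Nullable = { 'C', 'D', 'L' }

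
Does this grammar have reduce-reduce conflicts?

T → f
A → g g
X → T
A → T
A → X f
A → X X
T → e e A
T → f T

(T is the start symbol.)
Yes — I7: [A → T .] vs [X → T .]; I13: [A → X f .] vs [T → f .]

A reduce-reduce conflict occurs when an LR(0) state has two complete items [A → α .] and [B → β .] — both call for a reduction, and with no lookahead the parser cannot choose between them.

Augment with T' → T and build the canonical LR(0) collection (I0 = CLOSURE({[T' → . T]}), then GOTO on every symbol after a dot until no new states appear). It has 14 states:
  I0: { [T → . e e A], [T → . f T], [T → . f], [T' → . T] }  — shift
  I1: { [T' → T .] }  — accept
  I2: { [T → e . e A] }  — shift
  I3: { [T → . e e A], [T → . f T], [T → . f], [T → f . T], [T → f .] }  — shift, reduce
  I4: { [T → f T .] }  — reduce
  I5: { [A → . T], [A → . X X], [A → . X f], [A → . g g], [T → . e e A], [T → . f T], [T → . f], [T → e e . A], [X → . T] }  — shift
  I6: { [T → e e A .] }  — reduce
  I7: { [A → T .], [X → T .] }  — 2 reduces
  I8: { [A → X . X], [A → X . f], [T → . e e A], [T → . f T], [T → . f], [X → . T] }  — shift
  I9: { [A → g . g] }  — shift
  I10: { [A → g g .] }  — reduce
  I11: { [X → T .] }  — reduce
  I12: { [A → X X .] }  — reduce
  I13: { [A → X f .], [T → . e e A], [T → . f T], [T → . f], [T → f . T], [T → f .] }  — shift, 2 reduces

I7 contains complete items [A → T .], [X → T .] — reduce-reduce conflict.
I13 contains complete items [A → X f .], [T → f .] — reduce-reduce conflict.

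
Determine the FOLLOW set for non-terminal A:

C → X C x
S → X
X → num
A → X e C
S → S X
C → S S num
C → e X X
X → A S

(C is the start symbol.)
To compute FOLLOW(A), find every occurrence of A on a right-hand side N → α A β: add FIRST(β) \ {ε}, and if β is empty or nullable also add FOLLOW(N). Iterate to a fixed point.

In X → A S: A is followed by S, add FIRST(S) \ {ε} = { 'num' }

Taking the union: FOLLOW(A) = { 'num' }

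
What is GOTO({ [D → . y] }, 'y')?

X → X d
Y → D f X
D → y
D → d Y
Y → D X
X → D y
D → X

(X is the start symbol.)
{ [D → y .] }

GOTO(I, 'y') = CLOSURE({ [A → αX.β] : [A → α.Xβ] ∈ I, X = 'y' })

Items with dot before 'y', with the dot advanced:
  [D → . y] → [D → y .]
Closure adds nothing (no advanced item has the dot before a non-terminal).

GOTO = { [D → y .] }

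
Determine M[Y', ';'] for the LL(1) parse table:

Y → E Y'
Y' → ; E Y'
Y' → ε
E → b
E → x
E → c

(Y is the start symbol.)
To find M[Y', ';'], we find productions for Y' where ';' is in the predict set (PREDICT(N → α) = (FIRST(α) \ {ε}) ∪ (FOLLOW(N) if α ⇒* ε)).

Relevant sets:
  FOLLOW(Y') = { $ }

Y' → ; E Y': PREDICT = { ';' }
  ';' is in predict set, so this production goes in M[Y', ';']
Y' → ε: PREDICT = { $ }

M[Y', ';'] = Y' → ; E Y'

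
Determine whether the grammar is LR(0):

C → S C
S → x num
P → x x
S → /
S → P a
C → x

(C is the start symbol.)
No. Shift-reduce conflict between [C → x .] and [P → x . x]

A grammar is LR(0) if no state in the canonical LR(0) collection has:
  - both a shift item (dot before a terminal) and a complete item (shift-reduce conflict), or
  - two or more complete items (reduce-reduce conflict; the accept item [C' → C .] counts as a complete item here).

Augment with C' → C and build the canonical LR(0) collection (I0 = CLOSURE({[C' → . C]}), then GOTO on every symbol after a dot until no new states appear). It has 10 states:
  I0: { [C → . S C], [C → . x], [C' → . C], [P → . x x], [S → . /], [S → . P a], [S → . x num] }  — shift
  I1: { [S → / .] }  — reduce
  I2: { [C' → C .] }  — accept
  I3: { [S → P . a] }  — shift
  I4: { [C → . S C], [C → . x], [C → S . C], [P → . x x], [S → . /], [S → . P a], [S → . x num] }  — shift
  I5: { [C → x .], [P → x . x], [S → x . num] }  — shift, reduce
  I6: { [S → x num .] }  — reduce
  I7: { [P → x x .] }  — reduce
  I8: { [C → S C .] }  — reduce
  I9: { [S → P a .] }  — reduce

Conflict in state I5:
  Shift-reduce conflict between [C → x .] and [P → x . x]
So the grammar is NOT LR(0).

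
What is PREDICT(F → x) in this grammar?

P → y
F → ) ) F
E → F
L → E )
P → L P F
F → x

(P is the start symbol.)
{ 'x' }

PREDICT(F → x) = (FIRST(RHS) \ {ε}) ∪ (FOLLOW(F) if ε ∈ FIRST(RHS), i.e. RHS ⇒* ε)
FIRST(x) = { 'x' }
ε ∉ FIRST(x), so FOLLOW(F) is not added.
PREDICT(F → x) = { 'x' }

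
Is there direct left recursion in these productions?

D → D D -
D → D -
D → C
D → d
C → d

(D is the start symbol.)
Yes, D is left-recursive

Direct left recursion occurs when N → N α for some non-terminal N (the right-hand side begins with the left-hand side itself).

D → D D -: LEFT RECURSIVE (starts with D)
D → D -: LEFT RECURSIVE (starts with D)
D → C: starts with C
D → d: starts with d
C → d: starts with d

The grammar has direct left recursion on: D.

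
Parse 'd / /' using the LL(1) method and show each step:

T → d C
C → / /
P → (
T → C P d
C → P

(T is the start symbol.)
LL(1) parsing maintains a stack (initially the start symbol over $) and the input. At each step: if the stack top is a terminal, match it against the current input token; if it is a non-terminal N, replace it with the RHS of M[N, lookahead] (the unique production whose predict set contains the lookahead).

Stack is shown with the top on the left.

Stack  Input    Action
----------------------
T $    d / / $  output T → d C
d C $  d / / $  match 'd'
C $    / / $    output C → / /
/ / $  / / $    match '/'
/ $    / $      match '/'
$      $        accept

The string is accepted.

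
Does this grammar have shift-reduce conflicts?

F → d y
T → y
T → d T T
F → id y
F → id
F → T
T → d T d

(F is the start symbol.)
A shift-reduce conflict occurs when an LR(0) state has both:
  - a complete (reduce) item [A → α .] (dot at the end), and
  - a shift item [B → β . c γ] (dot before a terminal).

Augment with F' → F and build the canonical LR(0) collection (I0 = CLOSURE({[F' → . F]}), then GOTO on every symbol after a dot until no new states appear). It has 12 states:
  I0: { [F → . T], [F → . d y], [F → . id y], [F → . id], [F' → . F], [T → . d T T], [T → . d T d], [T → . y] }  — shift
  I1: { [F' → F .] }  — accept
  I2: { [F → T .] }  — reduce
  I3: { [F → d . y], [T → . d T T], [T → . d T d], [T → . y], [T → d . T T], [T → d . T d] }  — shift
  I4: { [F → id . y], [F → id .] }  — shift, reduce
  I5: { [T → y .] }  — reduce
  I6: { [F → id y .] }  — reduce
  I7: { [T → . d T T], [T → . d T d], [T → . y], [T → d T . T], [T → d T . d] }  — shift
  I8: { [T → . d T T], [T → . d T d], [T → . y], [T → d . T T], [T → d . T d] }  — shift
  I9: { [F → d y .], [T → y .] }  — 2 reduces
  I10: { [T → d T T .] }  — reduce
  I11: { [T → . d T T], [T → . d T d], [T → . y], [T → d . T T], [T → d . T d], [T → d T d .] }  — shift, reduce

I4 contains reduce item [F → id .] and shift item [F → id . y] — shift-reduce conflict.
I11 contains reduce item [T → d T d .] and shift items [T → . d T T], [T → . d T d], [T → . y] — shift-reduce conflict.

Answer: Yes — I4: [F → id .] vs [F → id . y]; I11: [T → d T d .] vs [T → . d T T]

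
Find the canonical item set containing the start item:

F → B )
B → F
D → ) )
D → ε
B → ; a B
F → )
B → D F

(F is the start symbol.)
First, augment the grammar with F' → F
I₀ = CLOSURE({ [F' → . F] }):
  [F' → . F] has the dot before F: add [F → . B )], [F → . )]
  [F → . B )] has the dot before B: add [B → . F], [B → . ; a B], [B → . D F]
  [B → . D F] has the dot before D: add [D → . ) )], [D → .]
No further items can be added.

I₀ = { [B → . ; a B], [B → . D F], [B → . F], [D → . ) )], [D → .], [F → . )], [F → . B )], [F' → . F] }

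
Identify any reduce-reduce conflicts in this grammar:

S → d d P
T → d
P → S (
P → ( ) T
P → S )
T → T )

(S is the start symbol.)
No reduce-reduce conflicts

Augment with S' → S and build the canonical LR(0) collection (I0 = CLOSURE({[S' → . S]}), then GOTO on every symbol after a dot until no new states appear). It has 13 states:
  I0: { [S → . d d P], [S' → . S] }  — shift
  I1: { [S' → S .] }  — accept
  I2: { [S → d . d P] }  — shift
  I3: { [P → . ( ) T], [P → . S (], [P → . S )], [S → . d d P], [S → d d . P] }  — shift
  I4: { [P → ( . ) T] }  — shift
  I5: { [S → d d P .] }  — reduce
  I6: { [P → S . (], [P → S . )] }  — shift
  I7: { [P → S ( .] }  — reduce
  I8: { [P → S ) .] }  — reduce
  I9: { [P → ( ) . T], [T → . T )], [T → . d] }  — shift
  I10: { [P → ( ) T .], [T → T . )] }  — shift, reduce
  I11: { [T → d .] }  — reduce
  I12: { [T → T ) .] }  — reduce

No state contains more than one complete item.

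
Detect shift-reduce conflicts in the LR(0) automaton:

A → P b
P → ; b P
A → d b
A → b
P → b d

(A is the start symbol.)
Yes — I4: [A → b .] vs [P → b . d]

Augment with A' → A and build the canonical LR(0) collection (I0 = CLOSURE({[A' → . A]}), then GOTO on every symbol after a dot until no new states appear). It has 12 states:
  I0: { [A → . P b], [A → . b], [A → . d b], [A' → . A], [P → . ; b P], [P → . b d] }  — shift
  I1: { [P → ; . b P] }  — shift
  I2: { [A' → A .] }  — accept
  I3: { [A → P . b] }  — shift
  I4: { [A → b .], [P → b . d] }  — shift, reduce
  I5: { [A → d . b] }  — shift
  I6: { [A → d b .] }  — reduce
  I7: { [P → b d .] }  — reduce
  I8: { [A → P b .] }  — reduce
  I9: { [P → . ; b P], [P → . b d], [P → ; b . P] }  — shift
  I10: { [P → ; b P .] }  — reduce
  I11: { [P → b . d] }  — shift

I4 contains reduce item [A → b .] and shift item [P → b . d] — shift-reduce conflict.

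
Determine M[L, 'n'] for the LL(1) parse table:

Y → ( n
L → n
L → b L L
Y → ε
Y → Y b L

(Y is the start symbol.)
L → n

To find M[L, 'n'], we find productions for L where 'n' is in the predict set (PREDICT(N → α) = (FIRST(α) \ {ε}) ∪ (FOLLOW(N) if α ⇒* ε)).

L → n: PREDICT = { 'n' }
  'n' is in predict set, so this production goes in M[L, 'n']
L → b L L: PREDICT = { 'b' }

M[L, 'n'] = L → n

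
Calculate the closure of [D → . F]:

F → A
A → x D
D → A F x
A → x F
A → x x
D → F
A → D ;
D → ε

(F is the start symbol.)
{ [A → . D ;], [A → . x D], [A → . x F], [A → . x x], [D → . A F x], [D → . F], [D → .], [F → . A] }

To compute CLOSURE, for each item [A → α.Bβ] where B is a non-terminal, add [B → .γ] for all productions B → γ; repeat for the newly added items until nothing changes.

Start with: [D → . F]
  [D → . F] has the dot before F: add [F → . A]
  [F → . A] has the dot before A: add [A → . x D], [A → . x F], [A → . x x], [A → . D ;]
  [A → . D ;] has the dot before D: add [D → . A F x], [D → .]
No further items can be added.

CLOSURE = { [A → . D ;], [A → . x D], [A → . x F], [A → . x x], [D → . A F x], [D → . F], [D → .], [F → . A] }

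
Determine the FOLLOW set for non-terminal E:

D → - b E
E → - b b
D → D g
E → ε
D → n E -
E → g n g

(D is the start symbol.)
In D → - b E: E is at the end, add FOLLOW(D)
In D → n E -: E is followed by '-', add FIRST('-') \ {ε} = { '-' }

The FOLLOW sets referred to above (computed the same way, to a fixed point):
  FOLLOW(D) = { $, 'g' }

Taking the union: FOLLOW(E) = { $, '-', 'g' }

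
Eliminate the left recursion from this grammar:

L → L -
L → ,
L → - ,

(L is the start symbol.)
L is directly left-recursive. The standard transformation for
  A → A α₁ | ... | A α_m | β₁ | ... | β_n
is
  A  → β₁ A' | ... | β_n A'
  A' → α₁ A' | ... | α_m A' | ε

L → , becomes L → , L'
L → - , becomes L → - , L'
L → L - becomes L' → - L'
Add L' → ε

Resulting grammar:
L → , L'
L → - , L'
L' → - L'
L' → ε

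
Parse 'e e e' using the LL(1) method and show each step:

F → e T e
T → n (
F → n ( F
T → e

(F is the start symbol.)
LL(1) parsing maintains a stack (initially the start symbol over $) and the input. At each step: if the stack top is a terminal, match it against the current input token; if it is a non-terminal N, replace it with the RHS of M[N, lookahead] (the unique production whose predict set contains the lookahead).

Stack is shown with the top on the left.

Stack    Input    Action
------------------------
F $      e e e $  output F → e T e
e T e $  e e e $  match 'e'
T e $    e e $    output T → e
e e $    e e $    match 'e'
e $      e $      match 'e'
$        $        accept

The string is accepted.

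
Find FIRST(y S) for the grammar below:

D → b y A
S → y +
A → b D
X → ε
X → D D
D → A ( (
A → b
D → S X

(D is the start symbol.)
To compute FIRST(y S), process the symbols left to right:
Symbol y is a terminal. Add 'y' and stop.
FIRST(y S) = { 'y' }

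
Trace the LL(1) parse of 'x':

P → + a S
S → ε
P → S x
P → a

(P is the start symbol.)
LL(1) parsing maintains a stack (initially the start symbol over $) and the input. At each step: if the stack top is a terminal, match it against the current input token; if it is a non-terminal N, replace it with the RHS of M[N, lookahead] (the unique production whose predict set contains the lookahead).

Stack is shown with the top on the left.

Stack  Input  Action
--------------------
P $    x $    output P → S x
S x $  x $    output S → ε
x $    x $    match 'x'
$      $      accept

The string is accepted.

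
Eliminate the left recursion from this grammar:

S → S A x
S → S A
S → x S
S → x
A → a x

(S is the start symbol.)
S → x S S'
S → x S'
S' → A x S'
S' → A S'
S' → ε
A → a x

S is directly left-recursive. The standard transformation for
  A → A α₁ | ... | A α_m | β₁ | ... | β_n
is
  A  → β₁ A' | ... | β_n A'
  A' → α₁ A' | ... | α_m A' | ε

S → x S becomes S → x S S'
S → x becomes S → x S'
S → S A x becomes S' → A x S'
S → S A becomes S' → A S'
Add S' → ε

Productions for other non-terminals are unchanged:
  A → a x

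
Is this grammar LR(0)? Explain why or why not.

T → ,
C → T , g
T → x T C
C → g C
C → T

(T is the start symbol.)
A grammar is LR(0) if no state in the canonical LR(0) collection has:
  - both a shift item (dot before a terminal) and a complete item (shift-reduce conflict), or
  - two or more complete items (reduce-reduce conflict; the accept item [T' → T .] counts as a complete item here).

Augment with T' → T and build the canonical LR(0) collection (I0 = CLOSURE({[T' → . T]}), then GOTO on every symbol after a dot until no new states appear). It has 11 states:
  I0: { [T → . ,], [T → . x T C], [T' → . T] }  — shift
  I1: { [T → , .] }  — reduce
  I2: { [T' → T .] }  — accept
  I3: { [T → . ,], [T → . x T C], [T → x . T C] }  — shift
  I4: { [C → . T , g], [C → . T], [C → . g C], [T → . ,], [T → . x T C], [T → x T . C] }  — shift
  I5: { [T → x T C .] }  — reduce
  I6: { [C → T . , g], [C → T .] }  — shift, reduce
  I7: { [C → . T , g], [C → . T], [C → . g C], [C → g . C], [T → . ,], [T → . x T C] }  — shift
  I8: { [C → g C .] }  — reduce
  I9: { [C → T , . g] }  — shift
  I10: { [C → T , g .] }  — reduce

Conflict in state I6:
  Shift-reduce conflict between [C → T .] and [C → T . , g]
So the grammar is NOT LR(0).

Answer: No. Shift-reduce conflict between [C → T .] and [C → T . , g]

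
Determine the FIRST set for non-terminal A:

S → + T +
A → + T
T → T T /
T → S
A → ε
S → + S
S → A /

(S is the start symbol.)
{ '+', ε }

From A → + T:
  - '+' is a terminal: add '+' and stop
From A → ε:
  - ε-production, so ε ∈ FIRST(A)

Collecting: FIRST(A) = { '+', ε }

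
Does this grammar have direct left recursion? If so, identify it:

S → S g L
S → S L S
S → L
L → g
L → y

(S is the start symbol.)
Yes, S is left-recursive

S → S g L: LEFT RECURSIVE (starts with S)
S → S L S: LEFT RECURSIVE (starts with S)
S → L: starts with L
L → g: starts with g
L → y: starts with y

The grammar has direct left recursion on: S.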